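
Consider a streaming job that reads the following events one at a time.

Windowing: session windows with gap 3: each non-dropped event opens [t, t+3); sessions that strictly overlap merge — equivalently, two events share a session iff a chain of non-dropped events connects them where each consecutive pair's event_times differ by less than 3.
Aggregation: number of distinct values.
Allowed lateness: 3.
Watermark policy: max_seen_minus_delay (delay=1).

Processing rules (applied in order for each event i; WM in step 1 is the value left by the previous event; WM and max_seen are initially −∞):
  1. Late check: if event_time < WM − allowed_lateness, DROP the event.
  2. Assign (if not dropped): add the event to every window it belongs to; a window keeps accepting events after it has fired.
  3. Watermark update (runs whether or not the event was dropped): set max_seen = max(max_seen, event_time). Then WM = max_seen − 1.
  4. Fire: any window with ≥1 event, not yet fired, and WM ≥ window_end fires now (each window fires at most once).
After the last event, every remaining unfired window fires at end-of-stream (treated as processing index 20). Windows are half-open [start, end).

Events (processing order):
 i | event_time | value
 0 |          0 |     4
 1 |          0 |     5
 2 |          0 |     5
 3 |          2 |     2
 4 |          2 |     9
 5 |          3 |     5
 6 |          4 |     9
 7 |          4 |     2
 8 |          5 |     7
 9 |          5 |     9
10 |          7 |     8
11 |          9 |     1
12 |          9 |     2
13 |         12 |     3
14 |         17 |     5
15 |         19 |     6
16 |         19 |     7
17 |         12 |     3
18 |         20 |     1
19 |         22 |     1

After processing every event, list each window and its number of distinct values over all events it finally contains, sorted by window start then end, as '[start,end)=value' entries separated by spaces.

i=0 t=0 v=4: → [0,3); WM=-1
i=1 t=0 v=5: → [0,3); WM=-1
i=2 t=0 v=5: → [0,3); WM=-1
i=3 t=2 v=2: → [0,5); WM=1
i=4 t=2 v=9: → [0,5); WM=1
i=5 t=3 v=5: → [0,6); WM=2
i=6 t=4 v=9: → [0,7); WM=3
i=7 t=4 v=2: → [0,7); WM=3
i=8 t=5 v=7: → [0,8); WM=4
i=9 t=5 v=9: → [0,8); WM=4
i=10 t=7 v=8: → [0,10); WM=6
i=11 t=9 v=1: → [0,12); WM=8
i=12 t=9 v=2: → [0,12); WM=8
i=13 t=12 v=3: → [12,15); WM=11
i=14 t=17 v=5: → [17,20); WM=16
i=15 t=19 v=6: → [17,22); WM=18
i=16 t=19 v=7: → [17,22); WM=18
i=17 t=12 v=3: DROP (t<18-3); WM=18
i=18 t=20 v=1: → [17,23); WM=19
i=19 t=22 v=1: → [17,25); WM=21

[0,12)=7 [12,15)=1 [17,25)=4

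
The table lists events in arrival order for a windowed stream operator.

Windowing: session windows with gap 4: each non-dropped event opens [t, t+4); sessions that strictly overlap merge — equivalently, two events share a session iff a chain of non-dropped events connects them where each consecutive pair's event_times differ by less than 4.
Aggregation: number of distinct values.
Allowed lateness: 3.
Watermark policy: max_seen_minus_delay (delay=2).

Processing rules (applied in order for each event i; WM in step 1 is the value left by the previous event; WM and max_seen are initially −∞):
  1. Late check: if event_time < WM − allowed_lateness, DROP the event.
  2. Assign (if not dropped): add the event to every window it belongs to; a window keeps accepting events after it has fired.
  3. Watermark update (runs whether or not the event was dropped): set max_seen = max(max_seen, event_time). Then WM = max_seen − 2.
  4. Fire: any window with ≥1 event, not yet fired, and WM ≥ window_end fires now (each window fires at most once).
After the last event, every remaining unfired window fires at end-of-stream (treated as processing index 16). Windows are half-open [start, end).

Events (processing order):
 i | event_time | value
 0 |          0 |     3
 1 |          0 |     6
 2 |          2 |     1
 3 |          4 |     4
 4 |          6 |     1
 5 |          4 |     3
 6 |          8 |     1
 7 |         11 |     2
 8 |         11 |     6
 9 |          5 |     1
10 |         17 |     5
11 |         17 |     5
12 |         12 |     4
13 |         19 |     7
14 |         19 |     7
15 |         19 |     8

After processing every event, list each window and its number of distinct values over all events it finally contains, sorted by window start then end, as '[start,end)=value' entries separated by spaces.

[0,16)=5 [17,23)=3

i=0 t=0 v=3: → [0,4); WM=-2
i=1 t=0 v=6: → [0,4); WM=-2
i=2 t=2 v=1: → [0,6); WM=0
i=3 t=4 v=4: → [0,8); WM=2
i=4 t=6 v=1: → [0,10); WM=4
i=5 t=4 v=3: → [0,10); WM=4
i=6 t=8 v=1: → [0,12); WM=6
i=7 t=11 v=2: → [0,15); WM=9
i=8 t=11 v=6: → [0,15); WM=9
i=9 t=5 v=1: DROP (t<9-3); WM=9
i=10 t=17 v=5: → [17,21); WM=15
i=11 t=17 v=5: → [17,21); WM=15
i=12 t=12 v=4: → [0,16); WM=15
i=13 t=19 v=7: → [17,23); WM=17
i=14 t=19 v=7: → [17,23); WM=17
i=15 t=19 v=8: → [17,23); WM=17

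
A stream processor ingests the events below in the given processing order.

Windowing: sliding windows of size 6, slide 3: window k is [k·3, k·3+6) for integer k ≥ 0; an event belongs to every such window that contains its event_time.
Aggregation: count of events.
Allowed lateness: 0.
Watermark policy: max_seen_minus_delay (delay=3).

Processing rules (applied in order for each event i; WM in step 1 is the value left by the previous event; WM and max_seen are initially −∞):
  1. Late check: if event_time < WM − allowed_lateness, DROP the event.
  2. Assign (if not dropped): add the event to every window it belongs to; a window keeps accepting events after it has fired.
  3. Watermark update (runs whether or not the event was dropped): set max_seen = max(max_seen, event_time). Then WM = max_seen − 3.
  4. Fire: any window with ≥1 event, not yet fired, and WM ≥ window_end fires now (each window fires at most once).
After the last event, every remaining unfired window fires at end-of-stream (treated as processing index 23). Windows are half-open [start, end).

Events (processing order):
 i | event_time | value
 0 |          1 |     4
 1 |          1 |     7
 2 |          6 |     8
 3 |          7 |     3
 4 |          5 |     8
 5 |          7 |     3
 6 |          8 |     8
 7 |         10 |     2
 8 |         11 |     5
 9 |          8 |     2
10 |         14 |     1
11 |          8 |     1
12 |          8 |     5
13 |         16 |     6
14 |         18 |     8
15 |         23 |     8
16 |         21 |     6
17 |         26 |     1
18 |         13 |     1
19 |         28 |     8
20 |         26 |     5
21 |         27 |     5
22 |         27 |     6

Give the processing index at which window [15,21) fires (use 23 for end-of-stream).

17

i=0 t=1 v=4: → [0,6); WM=-2
i=1 t=1 v=7: → [0,6); WM=-2
i=2 t=6 v=8: → [6,12),[3,9); WM=3
i=3 t=7 v=3: → [6,12),[3,9); WM=4
i=4 t=5 v=8: → [3,9),[0,6); WM=4
i=5 t=7 v=3: → [6,12),[3,9); WM=4
i=6 t=8 v=8: → [6,12),[3,9); WM=5
i=7 t=10 v=2: → [9,15),[6,12); WM=7; [0,6) fires=3
i=8 t=11 v=5: → [9,15),[6,12); WM=8
i=9 t=8 v=2: → [6,12),[3,9); WM=8
i=10 t=14 v=1: → [12,18),[9,15); WM=11; [3,9) fires=6
i=11 t=8 v=1: DROP (t<11-0); WM=11
i=12 t=8 v=5: DROP (t<11-0); WM=11
i=13 t=16 v=6: → [15,21),[12,18); WM=13; [6,12) fires=7
i=14 t=18 v=8: → [18,24),[15,21); WM=15; [9,15) fires=3
i=15 t=23 v=8: → [21,27),[18,24); WM=20; [12,18) fires=2
i=16 t=21 v=6: → [21,27),[18,24); WM=20
i=17 t=26 v=1: → [24,30),[21,27); WM=23; [15,21) fires=2
i=18 t=13 v=1: DROP (t<23-0); WM=23
i=19 t=28 v=8: → [27,33),[24,30); WM=25; [18,24) fires=3
i=20 t=26 v=5: → [24,30),[21,27); WM=25
i=21 t=27 v=5: → [27,33),[24,30); WM=25
i=22 t=27 v=6: → [27,33),[24,30); WM=25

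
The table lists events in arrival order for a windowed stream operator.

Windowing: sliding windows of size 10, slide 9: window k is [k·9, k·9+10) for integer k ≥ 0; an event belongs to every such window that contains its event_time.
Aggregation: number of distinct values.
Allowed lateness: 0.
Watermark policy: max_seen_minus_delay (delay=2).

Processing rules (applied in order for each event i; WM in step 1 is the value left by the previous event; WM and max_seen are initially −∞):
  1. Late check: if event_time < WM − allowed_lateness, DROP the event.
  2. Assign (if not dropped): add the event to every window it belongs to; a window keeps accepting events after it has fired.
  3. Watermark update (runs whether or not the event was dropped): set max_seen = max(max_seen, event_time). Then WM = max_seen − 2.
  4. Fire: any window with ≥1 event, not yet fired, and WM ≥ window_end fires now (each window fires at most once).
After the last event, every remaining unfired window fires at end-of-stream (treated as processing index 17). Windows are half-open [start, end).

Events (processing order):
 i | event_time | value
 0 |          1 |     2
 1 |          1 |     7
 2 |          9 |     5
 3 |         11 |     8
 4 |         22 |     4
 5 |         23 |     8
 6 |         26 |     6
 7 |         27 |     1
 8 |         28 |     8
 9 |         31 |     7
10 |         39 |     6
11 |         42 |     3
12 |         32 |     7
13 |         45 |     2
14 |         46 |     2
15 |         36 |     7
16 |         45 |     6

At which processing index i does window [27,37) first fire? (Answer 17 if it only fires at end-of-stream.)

10

i=0 t=1 v=2: → [0,10); WM=-1
i=1 t=1 v=7: → [0,10); WM=-1
i=2 t=9 v=5: → [9,19),[0,10); WM=7
i=3 t=11 v=8: → [9,19); WM=9
i=4 t=22 v=4: → [18,28); WM=20; [0,10) fires=3 [9,19) fires=2
i=5 t=23 v=8: → [18,28); WM=21
i=6 t=26 v=6: → [18,28); WM=24
i=7 t=27 v=1: → [27,37),[18,28); WM=25
i=8 t=28 v=8: → [27,37); WM=26
i=9 t=31 v=7: → [27,37); WM=29; [18,28) fires=4
i=10 t=39 v=6: → [36,46); WM=37; [27,37) fires=3
i=11 t=42 v=3: → [36,46); WM=40
i=12 t=32 v=7: DROP (t<40-0); WM=40
i=13 t=45 v=2: → [45,55),[36,46); WM=43
i=14 t=46 v=2: → [45,55); WM=44
i=15 t=36 v=7: DROP (t<44-0); WM=44
i=16 t=45 v=6: → [45,55),[36,46); WM=44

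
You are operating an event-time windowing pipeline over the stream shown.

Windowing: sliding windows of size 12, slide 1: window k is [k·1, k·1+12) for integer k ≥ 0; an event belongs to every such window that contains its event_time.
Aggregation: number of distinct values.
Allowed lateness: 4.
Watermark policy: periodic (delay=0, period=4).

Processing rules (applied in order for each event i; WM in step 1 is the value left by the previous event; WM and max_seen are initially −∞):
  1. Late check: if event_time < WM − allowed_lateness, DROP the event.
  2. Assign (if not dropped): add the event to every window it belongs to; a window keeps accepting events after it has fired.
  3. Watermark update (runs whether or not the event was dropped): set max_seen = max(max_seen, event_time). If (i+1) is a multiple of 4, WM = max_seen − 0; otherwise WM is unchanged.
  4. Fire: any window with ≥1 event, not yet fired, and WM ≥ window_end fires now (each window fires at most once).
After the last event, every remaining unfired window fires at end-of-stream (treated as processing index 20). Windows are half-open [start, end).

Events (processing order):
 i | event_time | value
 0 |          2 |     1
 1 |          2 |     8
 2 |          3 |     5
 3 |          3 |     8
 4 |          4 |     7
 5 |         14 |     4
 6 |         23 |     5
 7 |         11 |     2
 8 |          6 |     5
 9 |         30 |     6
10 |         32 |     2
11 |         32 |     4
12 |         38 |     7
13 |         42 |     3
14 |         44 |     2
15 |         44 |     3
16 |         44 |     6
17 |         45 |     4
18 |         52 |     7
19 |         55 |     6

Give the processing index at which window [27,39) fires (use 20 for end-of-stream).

i=0 t=2 v=1: → [2,14),[1,13),[0,12); WM=−∞
i=1 t=2 v=8: → [2,14),[1,13),[0,12); WM=−∞
i=2 t=3 v=5: → [3,15),[2,14),[1,13),[0,12); WM=−∞
i=3 t=3 v=8: → [3,15),[2,14),[1,13),[0,12); WM=3
i=4 t=4 v=7: → [4,16),[3,15),[2,14),[1,13),[0,12); WM=3
i=5 t=14 v=4: → [14,26),[13,25),[12,24),[11,23),[10,22),[9,21),[8,20),[7,19),[6,18),[5,17),[4,16),[3,15); WM=3
i=6 t=23 v=5: → [23,35),[22,34),[21,33),[20,32),[19,31),[18,30),[17,29),[16,28),[15,27),[14,26),[13,25),[12,24); WM=3
i=7 t=11 v=2: → [11,23),[10,22),[9,21),[8,20),[7,19),[6,18),[5,17),[4,16),[3,15),[2,14),[1,13),[0,12); WM=23; [0,12) fires=5 [1,13) fires=5 [2,14) fires=5 [3,15) fires=5 [4,16) fires=3 [5,17) fires=2 [6,18) fires=2 [7,19) fires=2 [8,20) fires=2 [9,21) fires=2 [10,22) fires=2 [11,23) fires=2
i=8 t=6 v=5: DROP (t<23-4); WM=23
i=9 t=30 v=6: → [30,42),[29,41),[28,40),[27,39),[26,38),[25,37),[24,36),[23,35),[22,34),[21,33),[20,32),[19,31); WM=23
i=10 t=32 v=2: → [32,44),[31,43),[30,42),[29,41),[28,40),[27,39),[26,38),[25,37),[24,36),[23,35),[22,34),[21,33); WM=23
i=11 t=32 v=4: → [32,44),[31,43),[30,42),[29,41),[28,40),[27,39),[26,38),[25,37),[24,36),[23,35),[22,34),[21,33); WM=32; [12,24) fires=2 [13,25) fires=2 [14,26) fires=2 [15,27) fires=1 [16,28) fires=1 [17,29) fires=1 [18,30) fires=1 [19,31) fires=2 [20,32) fires=2
i=12 t=38 v=7: → [38,50),[37,49),[36,48),[35,47),[34,46),[33,45),[32,44),[31,43),[30,42),[29,41),[28,40),[27,39); WM=32
i=13 t=42 v=3: → [42,54),[41,53),[40,52),[39,51),[38,50),[37,49),[36,48),[35,47),[34,46),[33,45),[32,44),[31,43); WM=32
i=14 t=44 v=2: → [44,56),[43,55),[42,54),[41,53),[40,52),[39,51),[38,50),[37,49),[36,48),[35,47),[34,46),[33,45); WM=32
i=15 t=44 v=3: → [44,56),[43,55),[42,54),[41,53),[40,52),[39,51),[38,50),[37,49),[36,48),[35,47),[34,46),[33,45); WM=44; [21,33) fires=4 [22,34) fires=4 [23,35) fires=4 [24,36) fires=3 [25,37) fires=3 [26,38) fires=3 [27,39) fires=4 [28,40) fires=4 [29,41) fires=4 [30,42) fires=4 [31,43) fires=4 [32,44) fires=4
i=16 t=44 v=6: → [44,56),[43,55),[42,54),[41,53),[40,52),[39,51),[38,50),[37,49),[36,48),[35,47),[34,46),[33,45); WM=44
i=17 t=45 v=4: → [45,57),[44,56),[43,55),[42,54),[41,53),[40,52),[39,51),[38,50),[37,49),[36,48),[35,47),[34,46); WM=44
i=18 t=52 v=7: → [52,64),[51,63),[50,62),[49,61),[48,60),[47,59),[46,58),[45,57),[44,56),[43,55),[42,54),[41,53); WM=44
i=19 t=55 v=6: → [55,67),[54,66),[53,65),[52,64),[51,63),[50,62),[49,61),[48,60),[47,59),[46,58),[45,57),[44,56); WM=55; [33,45) fires=4 [34,46) fires=5 [35,47) fires=5 [36,48) fires=5 [37,49) fires=5 [38,50) fires=5 [39,51) fires=4 [40,52) fires=4 [41,53) fires=5 [42,54) fires=5 [43,55) fires=5

15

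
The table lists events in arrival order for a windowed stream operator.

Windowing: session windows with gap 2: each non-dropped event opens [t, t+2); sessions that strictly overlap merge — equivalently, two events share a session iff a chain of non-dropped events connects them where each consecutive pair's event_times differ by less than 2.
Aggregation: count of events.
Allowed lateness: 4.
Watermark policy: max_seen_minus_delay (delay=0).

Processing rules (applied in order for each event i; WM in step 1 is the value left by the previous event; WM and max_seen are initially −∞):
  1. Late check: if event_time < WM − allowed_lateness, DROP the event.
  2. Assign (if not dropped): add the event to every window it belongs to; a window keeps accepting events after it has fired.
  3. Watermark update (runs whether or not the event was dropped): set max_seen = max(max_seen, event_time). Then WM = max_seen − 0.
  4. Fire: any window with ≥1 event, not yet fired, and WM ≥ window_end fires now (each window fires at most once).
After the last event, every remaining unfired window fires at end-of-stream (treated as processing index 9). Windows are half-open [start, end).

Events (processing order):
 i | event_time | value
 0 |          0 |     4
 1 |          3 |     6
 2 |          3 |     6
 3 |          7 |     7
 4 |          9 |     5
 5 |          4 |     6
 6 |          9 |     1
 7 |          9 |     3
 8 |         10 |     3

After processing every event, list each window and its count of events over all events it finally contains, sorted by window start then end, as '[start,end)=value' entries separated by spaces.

i=0 t=0 v=4: → [0,2); WM=0
i=1 t=3 v=6: → [3,5); WM=3
i=2 t=3 v=6: → [3,5); WM=3
i=3 t=7 v=7: → [7,9); WM=7
i=4 t=9 v=5: → [9,11); WM=9
i=5 t=4 v=6: DROP (t<9-4); WM=9
i=6 t=9 v=1: → [9,11); WM=9
i=7 t=9 v=3: → [9,11); WM=9
i=8 t=10 v=3: → [9,12); WM=10

[0,2)=1 [3,5)=2 [7,9)=1 [9,12)=4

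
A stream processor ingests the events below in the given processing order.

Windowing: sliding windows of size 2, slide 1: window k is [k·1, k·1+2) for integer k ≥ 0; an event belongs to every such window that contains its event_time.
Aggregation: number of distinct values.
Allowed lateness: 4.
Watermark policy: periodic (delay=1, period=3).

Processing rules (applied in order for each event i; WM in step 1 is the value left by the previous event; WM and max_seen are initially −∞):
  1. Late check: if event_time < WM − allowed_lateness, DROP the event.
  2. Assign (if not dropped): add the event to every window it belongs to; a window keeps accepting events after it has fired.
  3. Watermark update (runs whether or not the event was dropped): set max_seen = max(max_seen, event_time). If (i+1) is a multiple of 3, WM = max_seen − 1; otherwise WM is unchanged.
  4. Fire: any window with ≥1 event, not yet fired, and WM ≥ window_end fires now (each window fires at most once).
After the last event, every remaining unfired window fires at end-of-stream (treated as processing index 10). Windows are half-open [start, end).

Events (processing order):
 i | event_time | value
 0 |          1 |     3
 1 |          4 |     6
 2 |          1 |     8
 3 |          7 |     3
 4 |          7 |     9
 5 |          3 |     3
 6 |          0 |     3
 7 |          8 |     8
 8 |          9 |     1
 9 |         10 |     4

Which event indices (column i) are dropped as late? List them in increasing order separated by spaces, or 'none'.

i=0 t=1 v=3: → [1,3),[0,2); WM=−∞
i=1 t=4 v=6: → [4,6),[3,5); WM=−∞
i=2 t=1 v=8: → [1,3),[0,2); WM=3; [0,2) fires=2 [1,3) fires=2
i=3 t=7 v=3: → [7,9),[6,8); WM=3
i=4 t=7 v=9: → [7,9),[6,8); WM=3
i=5 t=3 v=3: → [3,5),[2,4); WM=6; [2,4) fires=1 [3,5) fires=2 [4,6) fires=1
i=6 t=0 v=3: DROP (t<6-4); WM=6
i=7 t=8 v=8: → [8,10),[7,9); WM=6
i=8 t=9 v=1: → [9,11),[8,10); WM=8; [6,8) fires=2
i=9 t=10 v=4: → [10,12),[9,11); WM=8

6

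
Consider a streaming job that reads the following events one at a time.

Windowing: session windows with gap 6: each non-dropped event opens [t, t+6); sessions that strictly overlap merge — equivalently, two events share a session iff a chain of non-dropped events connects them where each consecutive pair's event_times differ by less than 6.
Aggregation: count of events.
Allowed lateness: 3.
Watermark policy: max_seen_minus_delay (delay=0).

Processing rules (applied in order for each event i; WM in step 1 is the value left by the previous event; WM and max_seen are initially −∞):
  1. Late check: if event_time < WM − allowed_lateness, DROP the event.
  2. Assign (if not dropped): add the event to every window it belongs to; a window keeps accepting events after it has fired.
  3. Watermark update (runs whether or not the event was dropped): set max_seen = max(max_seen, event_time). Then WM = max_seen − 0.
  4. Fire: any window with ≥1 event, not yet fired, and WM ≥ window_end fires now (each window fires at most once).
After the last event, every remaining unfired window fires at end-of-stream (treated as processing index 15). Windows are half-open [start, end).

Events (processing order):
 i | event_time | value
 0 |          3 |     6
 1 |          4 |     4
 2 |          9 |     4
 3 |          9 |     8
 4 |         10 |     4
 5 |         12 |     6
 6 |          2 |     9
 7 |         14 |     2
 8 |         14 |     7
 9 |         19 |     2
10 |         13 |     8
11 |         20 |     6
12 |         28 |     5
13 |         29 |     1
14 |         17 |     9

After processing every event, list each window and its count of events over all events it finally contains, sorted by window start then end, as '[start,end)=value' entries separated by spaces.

i=0 t=3 v=6: → [3,9); WM=3
i=1 t=4 v=4: → [3,10); WM=4
i=2 t=9 v=4: → [3,15); WM=9
i=3 t=9 v=8: → [3,15); WM=9
i=4 t=10 v=4: → [3,16); WM=10
i=5 t=12 v=6: → [3,18); WM=12
i=6 t=2 v=9: DROP (t<12-3); WM=12
i=7 t=14 v=2: → [3,20); WM=14
i=8 t=14 v=7: → [3,20); WM=14
i=9 t=19 v=2: → [3,25); WM=19
i=10 t=13 v=8: DROP (t<19-3); WM=19
i=11 t=20 v=6: → [3,26); WM=20
i=12 t=28 v=5: → [28,34); WM=28
i=13 t=29 v=1: → [28,35); WM=29
i=14 t=17 v=9: DROP (t<29-3); WM=29

[3,26)=10 [28,35)=2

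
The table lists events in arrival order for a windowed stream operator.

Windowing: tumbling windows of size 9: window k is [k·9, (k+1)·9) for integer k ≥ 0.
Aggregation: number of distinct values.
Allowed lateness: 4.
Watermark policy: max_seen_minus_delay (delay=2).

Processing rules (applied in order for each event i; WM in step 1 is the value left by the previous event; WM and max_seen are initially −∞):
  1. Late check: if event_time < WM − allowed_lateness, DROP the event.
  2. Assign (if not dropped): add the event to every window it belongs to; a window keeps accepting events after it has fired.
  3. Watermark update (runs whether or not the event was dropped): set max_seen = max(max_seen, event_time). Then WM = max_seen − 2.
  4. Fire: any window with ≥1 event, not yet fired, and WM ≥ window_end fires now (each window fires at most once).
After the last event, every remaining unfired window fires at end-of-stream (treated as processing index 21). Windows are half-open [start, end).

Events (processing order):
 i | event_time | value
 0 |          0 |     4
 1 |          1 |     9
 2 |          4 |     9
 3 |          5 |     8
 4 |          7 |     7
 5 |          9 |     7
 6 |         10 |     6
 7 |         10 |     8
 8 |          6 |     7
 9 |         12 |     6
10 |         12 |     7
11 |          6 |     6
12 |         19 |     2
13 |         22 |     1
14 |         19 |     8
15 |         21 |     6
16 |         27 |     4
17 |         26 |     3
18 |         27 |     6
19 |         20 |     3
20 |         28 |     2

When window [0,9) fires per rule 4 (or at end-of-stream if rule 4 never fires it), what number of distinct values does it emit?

i=0 t=0 v=4: → [0,9); WM=-2
i=1 t=1 v=9: → [0,9); WM=-1
i=2 t=4 v=9: → [0,9); WM=2
i=3 t=5 v=8: → [0,9); WM=3
i=4 t=7 v=7: → [0,9); WM=5
i=5 t=9 v=7: → [9,18); WM=7
i=6 t=10 v=6: → [9,18); WM=8
i=7 t=10 v=8: → [9,18); WM=8
i=8 t=6 v=7: → [0,9); WM=8
i=9 t=12 v=6: → [9,18); WM=10; [0,9) fires=4
i=10 t=12 v=7: → [9,18); WM=10
i=11 t=6 v=6: → [0,9); WM=10
i=12 t=19 v=2: → [18,27); WM=17
i=13 t=22 v=1: → [18,27); WM=20; [9,18) fires=3
i=14 t=19 v=8: → [18,27); WM=20
i=15 t=21 v=6: → [18,27); WM=20
i=16 t=27 v=4: → [27,36); WM=25
i=17 t=26 v=3: → [18,27); WM=25
i=18 t=27 v=6: → [27,36); WM=25
i=19 t=20 v=3: DROP (t<25-4); WM=25
i=20 t=28 v=2: → [27,36); WM=26

4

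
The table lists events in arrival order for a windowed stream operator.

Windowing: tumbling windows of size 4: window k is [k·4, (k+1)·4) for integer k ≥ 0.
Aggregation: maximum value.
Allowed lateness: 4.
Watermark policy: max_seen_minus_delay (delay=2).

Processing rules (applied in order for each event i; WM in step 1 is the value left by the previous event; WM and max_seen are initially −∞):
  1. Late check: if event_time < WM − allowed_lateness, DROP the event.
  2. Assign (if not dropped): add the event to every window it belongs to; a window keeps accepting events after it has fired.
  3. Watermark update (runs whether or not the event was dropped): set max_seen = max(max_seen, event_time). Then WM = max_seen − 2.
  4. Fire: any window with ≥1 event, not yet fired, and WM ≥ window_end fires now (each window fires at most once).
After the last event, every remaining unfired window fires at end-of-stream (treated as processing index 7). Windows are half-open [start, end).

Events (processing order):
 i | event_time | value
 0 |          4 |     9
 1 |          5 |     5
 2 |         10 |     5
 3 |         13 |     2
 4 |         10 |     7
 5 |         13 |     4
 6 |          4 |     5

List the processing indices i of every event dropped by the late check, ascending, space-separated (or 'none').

i=0 t=4 v=9: → [4,8); WM=2
i=1 t=5 v=5: → [4,8); WM=3
i=2 t=10 v=5: → [8,12); WM=8; [4,8) fires=9
i=3 t=13 v=2: → [12,16); WM=11
i=4 t=10 v=7: → [8,12); WM=11
i=5 t=13 v=4: → [12,16); WM=11
i=6 t=4 v=5: DROP (t<11-4); WM=11

6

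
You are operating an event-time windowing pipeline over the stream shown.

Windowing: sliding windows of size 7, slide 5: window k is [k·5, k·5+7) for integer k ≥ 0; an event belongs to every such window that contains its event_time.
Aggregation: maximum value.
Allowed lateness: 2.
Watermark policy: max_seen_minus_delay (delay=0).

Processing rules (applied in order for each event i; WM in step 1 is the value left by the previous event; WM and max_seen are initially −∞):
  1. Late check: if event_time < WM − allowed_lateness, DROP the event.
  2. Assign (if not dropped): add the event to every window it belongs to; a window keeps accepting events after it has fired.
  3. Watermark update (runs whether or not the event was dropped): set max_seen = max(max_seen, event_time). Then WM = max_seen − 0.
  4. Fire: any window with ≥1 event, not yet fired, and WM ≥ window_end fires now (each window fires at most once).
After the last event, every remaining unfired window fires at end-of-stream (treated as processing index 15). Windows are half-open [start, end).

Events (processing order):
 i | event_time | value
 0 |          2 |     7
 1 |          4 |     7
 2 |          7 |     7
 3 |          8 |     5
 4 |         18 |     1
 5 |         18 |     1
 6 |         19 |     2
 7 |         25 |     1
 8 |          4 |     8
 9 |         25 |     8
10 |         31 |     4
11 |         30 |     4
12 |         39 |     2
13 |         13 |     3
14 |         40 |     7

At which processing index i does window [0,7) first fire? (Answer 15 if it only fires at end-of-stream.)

i=0 t=2 v=7: → [0,7); WM=2
i=1 t=4 v=7: → [0,7); WM=4
i=2 t=7 v=7: → [5,12); WM=7; [0,7) fires=7
i=3 t=8 v=5: → [5,12); WM=8
i=4 t=18 v=1: → [15,22); WM=18; [5,12) fires=7
i=5 t=18 v=1: → [15,22); WM=18
i=6 t=19 v=2: → [15,22); WM=19
i=7 t=25 v=1: → [25,32),[20,27); WM=25; [15,22) fires=2
i=8 t=4 v=8: DROP (t<25-2); WM=25
i=9 t=25 v=8: → [25,32),[20,27); WM=25
i=10 t=31 v=4: → [30,37),[25,32); WM=31; [20,27) fires=8
i=11 t=30 v=4: → [30,37),[25,32); WM=31
i=12 t=39 v=2: → [35,42); WM=39; [25,32) fires=8 [30,37) fires=4
i=13 t=13 v=3: DROP (t<39-2); WM=39
i=14 t=40 v=7: → [40,47),[35,42); WM=40

2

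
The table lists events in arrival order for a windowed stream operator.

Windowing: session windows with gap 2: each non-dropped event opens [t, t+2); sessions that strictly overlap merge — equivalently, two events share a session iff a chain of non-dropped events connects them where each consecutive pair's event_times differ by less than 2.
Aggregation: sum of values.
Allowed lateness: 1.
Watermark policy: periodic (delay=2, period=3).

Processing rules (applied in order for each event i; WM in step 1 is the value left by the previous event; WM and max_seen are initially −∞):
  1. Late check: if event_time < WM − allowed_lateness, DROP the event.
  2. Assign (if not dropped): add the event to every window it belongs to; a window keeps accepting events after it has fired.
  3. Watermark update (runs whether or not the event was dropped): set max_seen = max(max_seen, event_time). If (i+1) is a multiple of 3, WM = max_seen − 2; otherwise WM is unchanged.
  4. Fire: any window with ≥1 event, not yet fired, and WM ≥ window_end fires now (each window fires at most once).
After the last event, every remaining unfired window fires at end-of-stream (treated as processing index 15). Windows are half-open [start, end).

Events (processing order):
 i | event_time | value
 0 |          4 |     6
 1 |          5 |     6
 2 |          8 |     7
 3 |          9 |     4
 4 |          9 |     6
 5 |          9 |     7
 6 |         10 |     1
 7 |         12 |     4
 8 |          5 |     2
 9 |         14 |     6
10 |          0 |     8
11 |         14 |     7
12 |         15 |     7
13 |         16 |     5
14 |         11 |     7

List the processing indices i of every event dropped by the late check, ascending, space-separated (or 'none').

i=0 t=4 v=6: → [4,6); WM=−∞
i=1 t=5 v=6: → [4,7); WM=−∞
i=2 t=8 v=7: → [8,10); WM=6
i=3 t=9 v=4: → [8,11); WM=6
i=4 t=9 v=6: → [8,11); WM=6
i=5 t=9 v=7: → [8,11); WM=7
i=6 t=10 v=1: → [8,12); WM=7
i=7 t=12 v=4: → [12,14); WM=7
i=8 t=5 v=2: DROP (t<7-1); WM=10
i=9 t=14 v=6: → [14,16); WM=10
i=10 t=0 v=8: DROP (t<10-1); WM=10
i=11 t=14 v=7: → [14,16); WM=12
i=12 t=15 v=7: → [14,17); WM=12
i=13 t=16 v=5: → [14,18); WM=12
i=14 t=11 v=7: → [8,14); WM=14

8 10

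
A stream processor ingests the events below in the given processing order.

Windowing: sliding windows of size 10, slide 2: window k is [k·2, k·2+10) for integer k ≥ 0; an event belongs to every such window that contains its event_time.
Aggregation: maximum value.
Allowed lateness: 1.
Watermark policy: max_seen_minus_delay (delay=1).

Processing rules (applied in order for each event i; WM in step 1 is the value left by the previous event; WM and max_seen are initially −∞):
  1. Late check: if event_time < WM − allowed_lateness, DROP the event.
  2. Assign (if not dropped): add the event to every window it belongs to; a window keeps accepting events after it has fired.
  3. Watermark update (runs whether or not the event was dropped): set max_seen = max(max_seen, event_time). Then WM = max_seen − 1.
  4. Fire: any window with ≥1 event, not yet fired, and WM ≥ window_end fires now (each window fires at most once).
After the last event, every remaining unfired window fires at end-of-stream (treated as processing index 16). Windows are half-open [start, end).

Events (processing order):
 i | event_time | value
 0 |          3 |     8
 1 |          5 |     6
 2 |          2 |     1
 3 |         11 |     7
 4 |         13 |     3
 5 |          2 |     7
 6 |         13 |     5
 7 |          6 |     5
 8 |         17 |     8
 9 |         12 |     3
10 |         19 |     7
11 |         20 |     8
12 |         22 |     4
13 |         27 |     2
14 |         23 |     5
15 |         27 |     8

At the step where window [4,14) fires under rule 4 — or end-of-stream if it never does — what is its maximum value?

7

i=0 t=3 v=8: → [2,12),[0,10); WM=2
i=1 t=5 v=6: → [4,14),[2,12),[0,10); WM=4
i=2 t=2 v=1: DROP (t<4-1); WM=4
i=3 t=11 v=7: → [10,20),[8,18),[6,16),[4,14),[2,12); WM=10; [0,10) fires=8
i=4 t=13 v=3: → [12,22),[10,20),[8,18),[6,16),[4,14); WM=12; [2,12) fires=8
i=5 t=2 v=7: DROP (t<12-1); WM=12
i=6 t=13 v=5: → [12,22),[10,20),[8,18),[6,16),[4,14); WM=12
i=7 t=6 v=5: DROP (t<12-1); WM=12
i=8 t=17 v=8: → [16,26),[14,24),[12,22),[10,20),[8,18); WM=16; [4,14) fires=7 [6,16) fires=7
i=9 t=12 v=3: DROP (t<16-1); WM=16
i=10 t=19 v=7: → [18,28),[16,26),[14,24),[12,22),[10,20); WM=18; [8,18) fires=8
i=11 t=20 v=8: → [20,30),[18,28),[16,26),[14,24),[12,22); WM=19
i=12 t=22 v=4: → [22,32),[20,30),[18,28),[16,26),[14,24); WM=21; [10,20) fires=8
i=13 t=27 v=2: → [26,36),[24,34),[22,32),[20,30),[18,28); WM=26; [12,22) fires=8 [14,24) fires=8 [16,26) fires=8
i=14 t=23 v=5: DROP (t<26-1); WM=26
i=15 t=27 v=8: → [26,36),[24,34),[22,32),[20,30),[18,28); WM=26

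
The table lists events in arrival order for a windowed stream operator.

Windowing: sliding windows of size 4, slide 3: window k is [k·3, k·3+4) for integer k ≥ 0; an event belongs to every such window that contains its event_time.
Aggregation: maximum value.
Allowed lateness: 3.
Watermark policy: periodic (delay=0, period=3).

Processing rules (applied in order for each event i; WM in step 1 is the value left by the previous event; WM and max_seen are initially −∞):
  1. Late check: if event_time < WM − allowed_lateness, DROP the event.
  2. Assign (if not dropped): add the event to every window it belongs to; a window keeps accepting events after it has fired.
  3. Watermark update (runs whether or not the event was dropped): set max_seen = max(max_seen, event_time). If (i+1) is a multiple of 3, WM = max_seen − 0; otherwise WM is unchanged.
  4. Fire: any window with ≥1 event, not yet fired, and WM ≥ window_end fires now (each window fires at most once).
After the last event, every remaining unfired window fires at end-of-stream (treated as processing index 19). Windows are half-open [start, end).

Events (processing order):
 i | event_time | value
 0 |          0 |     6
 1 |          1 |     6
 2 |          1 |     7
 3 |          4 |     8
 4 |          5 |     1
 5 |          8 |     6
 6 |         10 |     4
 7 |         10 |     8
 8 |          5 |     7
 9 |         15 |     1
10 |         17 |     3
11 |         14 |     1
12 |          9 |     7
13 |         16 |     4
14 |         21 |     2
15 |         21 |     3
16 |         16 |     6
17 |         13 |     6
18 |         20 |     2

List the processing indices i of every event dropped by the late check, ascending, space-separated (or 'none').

12 16 17

i=0 t=0 v=6: → [0,4); WM=−∞
i=1 t=1 v=6: → [0,4); WM=−∞
i=2 t=1 v=7: → [0,4); WM=1
i=3 t=4 v=8: → [3,7); WM=1
i=4 t=5 v=1: → [3,7); WM=1
i=5 t=8 v=6: → [6,10); WM=8; [0,4) fires=7 [3,7) fires=8
i=6 t=10 v=4: → [9,13); WM=8
i=7 t=10 v=8: → [9,13); WM=8
i=8 t=5 v=7: → [3,7); WM=10; [6,10) fires=6
i=9 t=15 v=1: → [15,19),[12,16); WM=10
i=10 t=17 v=3: → [15,19); WM=10
i=11 t=14 v=1: → [12,16); WM=17; [9,13) fires=8 [12,16) fires=1
i=12 t=9 v=7: DROP (t<17-3); WM=17
i=13 t=16 v=4: → [15,19); WM=17
i=14 t=21 v=2: → [21,25),[18,22); WM=21; [15,19) fires=4
i=15 t=21 v=3: → [21,25),[18,22); WM=21
i=16 t=16 v=6: DROP (t<21-3); WM=21
i=17 t=13 v=6: DROP (t<21-3); WM=21
i=18 t=20 v=2: → [18,22); WM=21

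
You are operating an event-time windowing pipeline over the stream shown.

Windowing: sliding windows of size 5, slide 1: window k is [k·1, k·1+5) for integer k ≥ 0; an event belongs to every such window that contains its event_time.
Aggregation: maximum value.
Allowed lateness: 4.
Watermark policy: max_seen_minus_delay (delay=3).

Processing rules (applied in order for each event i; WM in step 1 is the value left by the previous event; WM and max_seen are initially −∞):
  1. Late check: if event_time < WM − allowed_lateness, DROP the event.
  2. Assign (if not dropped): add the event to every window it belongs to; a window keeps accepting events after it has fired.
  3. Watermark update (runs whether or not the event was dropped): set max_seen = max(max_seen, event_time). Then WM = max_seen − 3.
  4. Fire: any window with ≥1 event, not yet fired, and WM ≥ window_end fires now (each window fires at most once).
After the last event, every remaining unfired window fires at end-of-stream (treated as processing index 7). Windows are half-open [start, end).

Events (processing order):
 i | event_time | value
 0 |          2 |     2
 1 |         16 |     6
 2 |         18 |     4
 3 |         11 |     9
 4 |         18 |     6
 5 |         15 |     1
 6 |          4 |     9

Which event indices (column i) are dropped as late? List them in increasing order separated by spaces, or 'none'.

6

i=0 t=2 v=2: → [2,7),[1,6),[0,5); WM=-1
i=1 t=16 v=6: → [16,21),[15,20),[14,19),[13,18),[12,17); WM=13; [0,5) fires=2 [1,6) fires=2 [2,7) fires=2
i=2 t=18 v=4: → [18,23),[17,22),[16,21),[15,20),[14,19); WM=15
i=3 t=11 v=9: → [11,16),[10,15),[9,14),[8,13),[7,12); WM=15; [7,12) fires=9 [8,13) fires=9 [9,14) fires=9 [10,15) fires=9
i=4 t=18 v=6: → [18,23),[17,22),[16,21),[15,20),[14,19); WM=15
i=5 t=15 v=1: → [15,20),[14,19),[13,18),[12,17),[11,16); WM=15
i=6 t=4 v=9: DROP (t<15-4); WM=15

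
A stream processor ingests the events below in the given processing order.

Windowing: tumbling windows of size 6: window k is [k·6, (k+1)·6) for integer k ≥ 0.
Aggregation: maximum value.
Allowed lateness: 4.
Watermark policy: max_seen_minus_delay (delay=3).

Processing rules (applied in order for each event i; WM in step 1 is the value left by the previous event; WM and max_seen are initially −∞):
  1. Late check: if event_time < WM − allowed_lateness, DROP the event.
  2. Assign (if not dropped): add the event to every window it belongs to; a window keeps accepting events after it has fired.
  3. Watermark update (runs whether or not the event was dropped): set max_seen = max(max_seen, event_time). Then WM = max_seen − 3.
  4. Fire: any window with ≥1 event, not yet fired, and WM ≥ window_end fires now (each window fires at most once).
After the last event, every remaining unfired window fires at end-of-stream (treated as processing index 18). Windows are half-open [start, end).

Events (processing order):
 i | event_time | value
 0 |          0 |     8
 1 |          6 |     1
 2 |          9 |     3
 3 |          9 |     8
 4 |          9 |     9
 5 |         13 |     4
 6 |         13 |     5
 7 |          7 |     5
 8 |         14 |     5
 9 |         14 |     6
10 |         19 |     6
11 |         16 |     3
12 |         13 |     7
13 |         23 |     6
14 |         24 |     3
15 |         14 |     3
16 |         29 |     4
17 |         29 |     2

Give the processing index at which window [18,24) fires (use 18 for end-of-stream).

i=0 t=0 v=8: → [0,6); WM=-3
i=1 t=6 v=1: → [6,12); WM=3
i=2 t=9 v=3: → [6,12); WM=6; [0,6) fires=8
i=3 t=9 v=8: → [6,12); WM=6
i=4 t=9 v=9: → [6,12); WM=6
i=5 t=13 v=4: → [12,18); WM=10
i=6 t=13 v=5: → [12,18); WM=10
i=7 t=7 v=5: → [6,12); WM=10
i=8 t=14 v=5: → [12,18); WM=11
i=9 t=14 v=6: → [12,18); WM=11
i=10 t=19 v=6: → [18,24); WM=16; [6,12) fires=9
i=11 t=16 v=3: → [12,18); WM=16
i=12 t=13 v=7: → [12,18); WM=16
i=13 t=23 v=6: → [18,24); WM=20; [12,18) fires=7
i=14 t=24 v=3: → [24,30); WM=21
i=15 t=14 v=3: DROP (t<21-4); WM=21
i=16 t=29 v=4: → [24,30); WM=26; [18,24) fires=6
i=17 t=29 v=2: → [24,30); WM=26

16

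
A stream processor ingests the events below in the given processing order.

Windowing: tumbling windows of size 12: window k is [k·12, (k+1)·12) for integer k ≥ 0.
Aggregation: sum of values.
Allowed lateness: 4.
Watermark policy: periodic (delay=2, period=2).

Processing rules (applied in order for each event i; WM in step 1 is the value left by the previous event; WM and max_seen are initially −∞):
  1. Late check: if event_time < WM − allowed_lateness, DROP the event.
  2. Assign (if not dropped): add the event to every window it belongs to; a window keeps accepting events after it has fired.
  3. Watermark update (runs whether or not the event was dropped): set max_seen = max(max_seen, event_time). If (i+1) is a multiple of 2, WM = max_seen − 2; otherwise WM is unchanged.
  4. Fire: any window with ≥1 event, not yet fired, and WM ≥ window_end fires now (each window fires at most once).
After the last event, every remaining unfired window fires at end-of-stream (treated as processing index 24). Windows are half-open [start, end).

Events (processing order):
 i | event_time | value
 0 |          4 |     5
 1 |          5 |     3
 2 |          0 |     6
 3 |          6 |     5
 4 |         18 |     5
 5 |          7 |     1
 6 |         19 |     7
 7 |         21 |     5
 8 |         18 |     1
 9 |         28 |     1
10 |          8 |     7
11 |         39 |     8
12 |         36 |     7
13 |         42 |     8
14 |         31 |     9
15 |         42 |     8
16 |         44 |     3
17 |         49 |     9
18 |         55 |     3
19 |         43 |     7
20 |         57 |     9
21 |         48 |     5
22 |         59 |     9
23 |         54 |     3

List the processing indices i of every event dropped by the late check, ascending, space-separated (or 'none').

10 14 21

i=0 t=4 v=5: → [0,12); WM=−∞
i=1 t=5 v=3: → [0,12); WM=3
i=2 t=0 v=6: → [0,12); WM=3
i=3 t=6 v=5: → [0,12); WM=4
i=4 t=18 v=5: → [12,24); WM=4
i=5 t=7 v=1: → [0,12); WM=16; [0,12) fires=20
i=6 t=19 v=7: → [12,24); WM=16
i=7 t=21 v=5: → [12,24); WM=19
i=8 t=18 v=1: → [12,24); WM=19
i=9 t=28 v=1: → [24,36); WM=26; [12,24) fires=18
i=10 t=8 v=7: DROP (t<26-4); WM=26
i=11 t=39 v=8: → [36,48); WM=37; [24,36) fires=1
i=12 t=36 v=7: → [36,48); WM=37
i=13 t=42 v=8: → [36,48); WM=40
i=14 t=31 v=9: DROP (t<40-4); WM=40
i=15 t=42 v=8: → [36,48); WM=40
i=16 t=44 v=3: → [36,48); WM=40
i=17 t=49 v=9: → [48,60); WM=47
i=18 t=55 v=3: → [48,60); WM=47
i=19 t=43 v=7: → [36,48); WM=53; [36,48) fires=41
i=20 t=57 v=9: → [48,60); WM=53
i=21 t=48 v=5: DROP (t<53-4); WM=55
i=22 t=59 v=9: → [48,60); WM=55
i=23 t=54 v=3: → [48,60); WM=57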